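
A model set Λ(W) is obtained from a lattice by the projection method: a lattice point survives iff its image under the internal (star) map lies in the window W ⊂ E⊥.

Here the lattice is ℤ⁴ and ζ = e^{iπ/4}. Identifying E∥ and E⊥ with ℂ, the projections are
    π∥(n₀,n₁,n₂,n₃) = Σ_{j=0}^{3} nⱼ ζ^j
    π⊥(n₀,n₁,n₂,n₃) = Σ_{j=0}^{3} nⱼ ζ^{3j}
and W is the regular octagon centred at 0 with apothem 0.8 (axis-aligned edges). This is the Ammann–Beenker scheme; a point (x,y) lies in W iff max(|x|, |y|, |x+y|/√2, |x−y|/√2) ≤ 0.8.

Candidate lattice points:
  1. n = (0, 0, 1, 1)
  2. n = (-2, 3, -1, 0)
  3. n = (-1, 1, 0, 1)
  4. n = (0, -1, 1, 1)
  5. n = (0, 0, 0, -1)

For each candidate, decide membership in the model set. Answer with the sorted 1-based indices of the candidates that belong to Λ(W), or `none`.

1

With ζ = e^{iπ/4} the internal vectors are ζ^0,ζ^3,ζ^6,ζ^9.
#1 (0, 0, 1, 1): internal (0.7071, -0.2929); octagon support 0.7071 vs apothem 0.8 → ∈ W
#2 (-2, 3, -1, 0): internal (-4.1213, 3.1213); octagon support 5.1213 vs apothem 0.8 → ∉ W
#3 (-1, 1, 0, 1): internal (-1.0000, 1.4142); octagon support 1.7071 vs apothem 0.8 → ∉ W
#4 (0, -1, 1, 1): internal (1.4142, -1.0000); octagon support 1.7071 vs apothem 0.8 → ∉ W
#5 (0, 0, 0, -1): internal (-0.7071, -0.7071); octagon support 1.0000 vs apothem 0.8 → ∉ W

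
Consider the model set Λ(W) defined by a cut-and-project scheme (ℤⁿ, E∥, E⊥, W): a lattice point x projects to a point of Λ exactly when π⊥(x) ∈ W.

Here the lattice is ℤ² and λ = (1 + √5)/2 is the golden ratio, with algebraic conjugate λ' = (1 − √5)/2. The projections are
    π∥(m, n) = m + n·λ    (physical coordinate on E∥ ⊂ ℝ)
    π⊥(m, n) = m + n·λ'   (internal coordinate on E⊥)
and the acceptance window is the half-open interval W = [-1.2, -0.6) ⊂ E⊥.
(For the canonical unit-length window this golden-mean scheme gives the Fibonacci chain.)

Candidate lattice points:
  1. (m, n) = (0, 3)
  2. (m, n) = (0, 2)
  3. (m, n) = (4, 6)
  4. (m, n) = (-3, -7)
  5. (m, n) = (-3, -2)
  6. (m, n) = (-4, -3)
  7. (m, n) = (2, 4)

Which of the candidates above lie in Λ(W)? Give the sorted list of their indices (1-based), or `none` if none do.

none

λ' = (1−√5)/2 ≈ -0.618034.
[1] lift (0,3): star map gives -1.854102; window check -1.2 ≤ -1.854102 < -0.6 is false → out
[2] lift (0,2): star map gives -1.236068; window check -1.2 ≤ -1.236068 < -0.6 is false → out
[3] lift (4,6): star map gives 0.291796; window check -1.2 ≤ 0.291796 < -0.6 is false → out
[4] lift (-3,-7): star map gives 1.326238; window check -1.2 ≤ 1.326238 < -0.6 is false → out
[5] lift (-3,-2): star map gives -1.763932; window check -1.2 ≤ -1.763932 < -0.6 is false → out
[6] lift (-4,-3): star map gives -2.145898; window check -1.2 ≤ -2.145898 < -0.6 is false → out
[7] lift (2,4): star map gives -0.472136; window check -1.2 ≤ -0.472136 < -0.6 is false → out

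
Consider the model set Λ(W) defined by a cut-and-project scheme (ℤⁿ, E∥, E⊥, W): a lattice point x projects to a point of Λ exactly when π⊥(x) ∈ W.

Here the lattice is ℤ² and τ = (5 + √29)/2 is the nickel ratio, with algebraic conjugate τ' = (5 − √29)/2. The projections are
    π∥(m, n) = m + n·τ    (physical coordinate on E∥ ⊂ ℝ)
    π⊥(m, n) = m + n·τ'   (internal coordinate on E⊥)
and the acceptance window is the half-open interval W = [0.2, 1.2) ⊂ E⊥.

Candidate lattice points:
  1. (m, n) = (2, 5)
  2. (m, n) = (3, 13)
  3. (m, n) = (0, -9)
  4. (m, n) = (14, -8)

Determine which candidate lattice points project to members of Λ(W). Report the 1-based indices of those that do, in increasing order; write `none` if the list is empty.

τ' = (5−√29)/2 ≈ -0.192582.
[1] lift (2,5): star map gives 1.037088; window check 0.2 ≤ 1.037088 < 1.2 is true → IN Λ
[2] lift (3,13): star map gives 0.496429; window check 0.2 ≤ 0.496429 < 1.2 is true → IN Λ
[3] lift (0,-9): star map gives 1.733242; window check 0.2 ≤ 1.733242 < 1.2 is false → out
[4] lift (14,-8): star map gives 15.540659; window check 0.2 ≤ 15.540659 < 1.2 is false → out

1, 2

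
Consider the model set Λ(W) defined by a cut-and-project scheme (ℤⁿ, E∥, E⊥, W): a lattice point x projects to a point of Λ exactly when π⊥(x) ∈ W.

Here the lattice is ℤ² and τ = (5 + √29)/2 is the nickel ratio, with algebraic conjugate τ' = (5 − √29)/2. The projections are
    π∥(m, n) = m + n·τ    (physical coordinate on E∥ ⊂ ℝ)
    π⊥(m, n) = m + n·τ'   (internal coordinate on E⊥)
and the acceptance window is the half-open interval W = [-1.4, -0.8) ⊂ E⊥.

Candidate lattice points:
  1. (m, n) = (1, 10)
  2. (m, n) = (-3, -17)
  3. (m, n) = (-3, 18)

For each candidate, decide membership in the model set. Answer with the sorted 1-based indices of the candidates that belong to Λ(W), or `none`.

τ' = (5−√29)/2 ≈ -0.192582.
candidate 1: (m,n)=(1,10) → π∥ = 1+10·τ ≈ 52.925824, π⊥ = 1+10·τ' ≈ -0.925824 ∈ [-1.4, -0.8) ⇒ IN Λ
candidate 2: (m,n)=(-3,-17) → π∥ = -3-17·τ ≈ -91.273901, π⊥ = -3-17·τ' ≈ 0.273901 ∉ [-1.4, -0.8) ⇒ out
candidate 3: (m,n)=(-3,18) → π∥ = -3+18·τ ≈ 90.466483, π⊥ = -3+18·τ' ≈ -6.466483 ∉ [-1.4, -0.8) ⇒ out

1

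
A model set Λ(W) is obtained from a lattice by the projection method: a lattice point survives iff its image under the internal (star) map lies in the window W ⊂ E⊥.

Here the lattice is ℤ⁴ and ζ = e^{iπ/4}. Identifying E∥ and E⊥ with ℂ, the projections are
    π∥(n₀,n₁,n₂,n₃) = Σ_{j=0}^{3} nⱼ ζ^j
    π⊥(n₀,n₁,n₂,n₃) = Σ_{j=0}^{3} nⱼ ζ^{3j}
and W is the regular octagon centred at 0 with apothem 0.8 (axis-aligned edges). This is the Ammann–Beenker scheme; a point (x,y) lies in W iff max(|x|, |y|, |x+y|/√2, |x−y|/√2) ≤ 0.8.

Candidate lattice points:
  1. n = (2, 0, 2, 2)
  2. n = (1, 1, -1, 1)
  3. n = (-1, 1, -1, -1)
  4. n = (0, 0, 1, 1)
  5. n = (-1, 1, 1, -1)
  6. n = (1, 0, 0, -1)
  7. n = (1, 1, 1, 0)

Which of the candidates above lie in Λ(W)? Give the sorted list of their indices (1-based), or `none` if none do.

4, 6, 7

With ζ = e^{iπ/4} the internal vectors are ζ^0,ζ^3,ζ^6,ζ^9.
candidate 1: n = (2, 0, 2, 2) → π⊥ ≈ (+3.41421, -0.58579); max(|x|,|y|,|x±y|/√2) = 3.41421 > 0.8 ⇒ ∉ W
candidate 2: n = (1, 1, -1, 1) → π⊥ ≈ (+1.00000, +2.41421); max(|x|,|y|,|x±y|/√2) = 2.41421 > 0.8 ⇒ ∉ W
candidate 3: n = (-1, 1, -1, -1) → π⊥ ≈ (-2.41421, +1.00000); max(|x|,|y|,|x±y|/√2) = 2.41421 > 0.8 ⇒ ∉ W
candidate 4: n = (0, 0, 1, 1) → π⊥ ≈ (+0.70711, -0.29289); max(|x|,|y|,|x±y|/√2) = 0.70711 ≤ 0.8 ⇒ ∈ W
candidate 5: n = (-1, 1, 1, -1) → π⊥ ≈ (-2.41421, -1.00000); max(|x|,|y|,|x±y|/√2) = 2.41421 > 0.8 ⇒ ∉ W
candidate 6: n = (1, 0, 0, -1) → π⊥ ≈ (+0.29289, -0.70711); max(|x|,|y|,|x±y|/√2) = 0.70711 ≤ 0.8 ⇒ ∈ W
candidate 7: n = (1, 1, 1, 0) → π⊥ ≈ (+0.29289, -0.29289); max(|x|,|y|,|x±y|/√2) = 0.41421 ≤ 0.8 ⇒ ∈ W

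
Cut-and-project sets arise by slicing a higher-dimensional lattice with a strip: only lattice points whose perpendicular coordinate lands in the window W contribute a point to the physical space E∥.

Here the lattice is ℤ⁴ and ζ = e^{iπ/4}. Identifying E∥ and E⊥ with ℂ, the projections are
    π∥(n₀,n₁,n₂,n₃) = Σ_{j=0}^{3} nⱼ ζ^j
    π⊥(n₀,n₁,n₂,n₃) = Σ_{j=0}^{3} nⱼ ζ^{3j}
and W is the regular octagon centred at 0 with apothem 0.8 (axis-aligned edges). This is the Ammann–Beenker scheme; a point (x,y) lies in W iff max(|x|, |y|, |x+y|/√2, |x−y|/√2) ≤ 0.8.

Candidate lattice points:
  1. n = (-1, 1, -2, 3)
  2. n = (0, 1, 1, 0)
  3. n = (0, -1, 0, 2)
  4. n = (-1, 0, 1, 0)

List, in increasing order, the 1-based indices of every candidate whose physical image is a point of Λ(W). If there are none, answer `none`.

2

With ζ = e^{iπ/4} the internal vectors are ζ^0,ζ^3,ζ^6,ζ^9.
candidate 1: n = (-1, 1, -2, 3) → π⊥ ≈ (+0.41421, +4.82843); max(|x|,|y|,|x±y|/√2) = 4.82843 > 0.8 ⇒ ∉ W
candidate 2: n = (0, 1, 1, 0) → π⊥ ≈ (-0.70711, -0.29289); max(|x|,|y|,|x±y|/√2) = 0.70711 ≤ 0.8 ⇒ ∈ W
candidate 3: n = (0, -1, 0, 2) → π⊥ ≈ (+2.12132, +0.70711); max(|x|,|y|,|x±y|/√2) = 2.12132 > 0.8 ⇒ ∉ W
candidate 4: n = (-1, 0, 1, 0) → π⊥ ≈ (-1.00000, -1.00000); max(|x|,|y|,|x±y|/√2) = 1.41421 > 0.8 ⇒ ∉ W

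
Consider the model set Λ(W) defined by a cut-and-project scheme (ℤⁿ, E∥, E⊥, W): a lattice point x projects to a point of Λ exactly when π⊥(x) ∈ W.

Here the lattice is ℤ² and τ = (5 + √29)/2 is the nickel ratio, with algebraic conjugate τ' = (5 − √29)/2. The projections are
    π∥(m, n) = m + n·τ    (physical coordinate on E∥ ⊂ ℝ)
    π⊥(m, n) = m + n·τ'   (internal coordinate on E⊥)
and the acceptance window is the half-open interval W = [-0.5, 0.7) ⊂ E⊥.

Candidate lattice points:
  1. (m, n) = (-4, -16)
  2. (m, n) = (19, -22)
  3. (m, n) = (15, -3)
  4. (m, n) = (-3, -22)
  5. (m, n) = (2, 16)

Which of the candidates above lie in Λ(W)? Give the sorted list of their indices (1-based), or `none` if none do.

none

Compute τ' = (5−√29)/2 = -0.192582, so π⊥(m,n) = m -0.192582·n.
candidate 1: (m,n)=(-4,-16) → π∥ = -4-16·τ ≈ -87.081318, π⊥ = -4-16·τ' ≈ -0.918682 ∉ [-0.5, 0.7) ⇒ out
candidate 2: (m,n)=(19,-22) → π∥ = 19-22·τ ≈ -95.236813, π⊥ = 19-22·τ' ≈ 23.236813 ∉ [-0.5, 0.7) ⇒ out
candidate 3: (m,n)=(15,-3) → π∥ = 15-3·τ ≈ -0.577747, π⊥ = 15-3·τ' ≈ 15.577747 ∉ [-0.5, 0.7) ⇒ out
candidate 4: (m,n)=(-3,-22) → π∥ = -3-22·τ ≈ -117.236813, π⊥ = -3-22·τ' ≈ 1.236813 ∉ [-0.5, 0.7) ⇒ out
candidate 5: (m,n)=(2,16) → π∥ = 2+16·τ ≈ 85.081318, π⊥ = 2+16·τ' ≈ -1.081318 ∉ [-0.5, 0.7) ⇒ out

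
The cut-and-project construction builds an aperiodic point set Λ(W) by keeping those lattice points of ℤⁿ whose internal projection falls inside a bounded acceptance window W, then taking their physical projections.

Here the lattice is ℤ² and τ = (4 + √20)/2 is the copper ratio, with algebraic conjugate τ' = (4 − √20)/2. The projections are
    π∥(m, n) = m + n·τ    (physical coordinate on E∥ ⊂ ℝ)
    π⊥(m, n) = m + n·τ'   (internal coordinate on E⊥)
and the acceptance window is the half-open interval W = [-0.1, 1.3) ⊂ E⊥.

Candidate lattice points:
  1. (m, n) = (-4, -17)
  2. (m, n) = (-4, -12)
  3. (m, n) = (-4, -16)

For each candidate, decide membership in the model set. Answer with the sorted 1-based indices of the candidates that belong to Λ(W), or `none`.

τ' = (4−√20)/2 ≈ -0.23607.
[1] lift (-4,-17): star map gives 0.01316; window check -0.1 ≤ 0.01316 < 1.3 is true → IN Λ
[2] lift (-4,-12): star map gives -1.16718; window check -0.1 ≤ -1.16718 < 1.3 is false → out
[3] lift (-4,-16): star map gives -0.22291; window check -0.1 ≤ -0.22291 < 1.3 is false → out

1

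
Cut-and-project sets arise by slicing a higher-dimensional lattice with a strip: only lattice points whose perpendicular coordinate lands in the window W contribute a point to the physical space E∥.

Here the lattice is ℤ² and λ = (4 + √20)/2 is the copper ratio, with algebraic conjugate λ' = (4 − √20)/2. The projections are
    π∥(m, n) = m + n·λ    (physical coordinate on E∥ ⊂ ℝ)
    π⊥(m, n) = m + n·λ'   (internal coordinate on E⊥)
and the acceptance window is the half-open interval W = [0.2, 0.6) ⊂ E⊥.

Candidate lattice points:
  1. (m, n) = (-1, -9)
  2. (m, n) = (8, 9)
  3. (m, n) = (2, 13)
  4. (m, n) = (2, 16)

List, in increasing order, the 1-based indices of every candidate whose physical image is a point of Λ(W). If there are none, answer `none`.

none

Numerically λ ≈ 4.236068 and λ' = −1/λ ≈ -0.236068.
#1 (-1,-9): internal coord -1 + (-9)·λ' = +1.124612; +1.124612 ∉ [0.2, 0.6) → out
#2 (8,9): internal coord 8 + (9)·λ' = +5.875388; +5.875388 ∉ [0.2, 0.6) → out
#3 (2,13): internal coord 2 + (13)·λ' = -1.068884; -1.068884 ∉ [0.2, 0.6) → out
#4 (2,16): internal coord 2 + (16)·λ' = -1.777088; -1.777088 ∉ [0.2, 0.6) → out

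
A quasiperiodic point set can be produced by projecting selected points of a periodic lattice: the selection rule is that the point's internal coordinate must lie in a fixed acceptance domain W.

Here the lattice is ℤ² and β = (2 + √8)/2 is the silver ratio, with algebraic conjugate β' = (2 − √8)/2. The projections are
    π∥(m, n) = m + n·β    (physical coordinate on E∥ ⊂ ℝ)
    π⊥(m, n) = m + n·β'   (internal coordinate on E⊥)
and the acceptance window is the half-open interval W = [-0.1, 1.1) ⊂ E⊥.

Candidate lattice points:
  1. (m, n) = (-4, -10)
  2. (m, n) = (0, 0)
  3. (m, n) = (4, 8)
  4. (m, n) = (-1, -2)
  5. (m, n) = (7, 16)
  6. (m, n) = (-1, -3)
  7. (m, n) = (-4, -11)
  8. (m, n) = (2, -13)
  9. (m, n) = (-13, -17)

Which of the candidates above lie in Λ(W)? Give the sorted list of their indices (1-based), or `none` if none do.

1, 2, 3, 5, 6, 7

Compute β' = (2−√8)/2 = -0.4142, so π⊥(m,n) = m -0.4142·n.
candidate 1: (m,n)=(-4,-10) → π∥ = -4-10·β ≈ -28.1421, π⊥ = -4-10·β' ≈ 0.1421 ∈ [-0.1, 1.1) ⇒ IN Λ
candidate 2: (m,n)=(0,0) → π∥ = 0+0·β ≈ 0.0000, π⊥ = 0+0·β' ≈ 0.0000 ∈ [-0.1, 1.1) ⇒ IN Λ
candidate 3: (m,n)=(4,8) → π∥ = 4+8·β ≈ 23.3137, π⊥ = 4+8·β' ≈ 0.6863 ∈ [-0.1, 1.1) ⇒ IN Λ
candidate 4: (m,n)=(-1,-2) → π∥ = -1-2·β ≈ -5.8284, π⊥ = -1-2·β' ≈ -0.1716 ∉ [-0.1, 1.1) ⇒ out
candidate 5: (m,n)=(7,16) → π∥ = 7+16·β ≈ 45.6274, π⊥ = 7+16·β' ≈ 0.3726 ∈ [-0.1, 1.1) ⇒ IN Λ
candidate 6: (m,n)=(-1,-3) → π∥ = -1-3·β ≈ -8.2426, π⊥ = -1-3·β' ≈ 0.2426 ∈ [-0.1, 1.1) ⇒ IN Λ
candidate 7: (m,n)=(-4,-11) → π∥ = -4-11·β ≈ -30.5563, π⊥ = -4-11·β' ≈ 0.5563 ∈ [-0.1, 1.1) ⇒ IN Λ
candidate 8: (m,n)=(2,-13) → π∥ = 2-13·β ≈ -29.3848, π⊥ = 2-13·β' ≈ 7.3848 ∉ [-0.1, 1.1) ⇒ out
candidate 9: (m,n)=(-13,-17) → π∥ = -13-17·β ≈ -54.0416, π⊥ = -13-17·β' ≈ -5.9584 ∉ [-0.1, 1.1) ⇒ out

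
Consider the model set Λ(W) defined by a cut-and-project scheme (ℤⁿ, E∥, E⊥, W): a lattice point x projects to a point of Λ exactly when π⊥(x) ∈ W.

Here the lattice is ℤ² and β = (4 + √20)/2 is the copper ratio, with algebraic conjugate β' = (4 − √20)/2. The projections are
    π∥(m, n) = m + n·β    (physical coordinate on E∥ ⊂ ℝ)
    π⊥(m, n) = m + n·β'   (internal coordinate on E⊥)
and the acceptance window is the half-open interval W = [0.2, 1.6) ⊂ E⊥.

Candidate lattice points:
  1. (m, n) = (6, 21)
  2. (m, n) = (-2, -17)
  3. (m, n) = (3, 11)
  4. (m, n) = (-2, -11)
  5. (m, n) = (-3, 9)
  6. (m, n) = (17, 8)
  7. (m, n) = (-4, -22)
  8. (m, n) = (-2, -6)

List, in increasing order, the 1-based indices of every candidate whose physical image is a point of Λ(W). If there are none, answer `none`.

Numerically β ≈ 4.2361 and β' = −1/β ≈ -0.2361.
#1 (6,21): internal coord 6 + (21)·β' = +1.0426; +1.0426 ∈ [0.2, 1.6) → IN Λ
#2 (-2,-17): internal coord -2 + (-17)·β' = +2.0132; +2.0132 ∉ [0.2, 1.6) → out
#3 (3,11): internal coord 3 + (11)·β' = +0.4033; +0.4033 ∈ [0.2, 1.6) → IN Λ
#4 (-2,-11): internal coord -2 + (-11)·β' = +0.5967; +0.5967 ∈ [0.2, 1.6) → IN Λ
#5 (-3,9): internal coord -3 + (9)·β' = -5.1246; -5.1246 ∉ [0.2, 1.6) → out
#6 (17,8): internal coord 17 + (8)·β' = +15.1115; +15.1115 ∉ [0.2, 1.6) → out
#7 (-4,-22): internal coord -4 + (-22)·β' = +1.1935; +1.1935 ∈ [0.2, 1.6) → IN Λ
#8 (-2,-6): internal coord -2 + (-6)·β' = -0.5836; -0.5836 ∉ [0.2, 1.6) → out

1, 3, 4, 7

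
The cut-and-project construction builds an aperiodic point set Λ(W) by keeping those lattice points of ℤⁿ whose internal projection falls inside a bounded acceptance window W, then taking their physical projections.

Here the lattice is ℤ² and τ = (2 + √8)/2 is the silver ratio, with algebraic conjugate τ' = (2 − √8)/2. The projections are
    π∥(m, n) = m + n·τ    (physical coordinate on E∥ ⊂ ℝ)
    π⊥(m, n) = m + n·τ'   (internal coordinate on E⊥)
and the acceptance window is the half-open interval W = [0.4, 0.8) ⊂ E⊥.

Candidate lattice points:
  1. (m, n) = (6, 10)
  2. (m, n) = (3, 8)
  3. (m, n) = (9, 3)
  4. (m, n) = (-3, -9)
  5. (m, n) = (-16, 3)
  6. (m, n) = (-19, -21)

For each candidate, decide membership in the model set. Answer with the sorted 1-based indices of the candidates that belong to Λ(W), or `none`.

Compute τ' = (2−√8)/2 = -0.4142, so π⊥(m,n) = m -0.4142·n.
[1] lift (6,10): star map gives 1.8579; window check 0.4 ≤ 1.8579 < 0.8 is false → out
[2] lift (3,8): star map gives -0.3137; window check 0.4 ≤ -0.3137 < 0.8 is false → out
[3] lift (9,3): star map gives 7.7574; window check 0.4 ≤ 7.7574 < 0.8 is false → out
[4] lift (-3,-9): star map gives 0.7279; window check 0.4 ≤ 0.7279 < 0.8 is true → IN Λ
[5] lift (-16,3): star map gives -17.2426; window check 0.4 ≤ -17.2426 < 0.8 is false → out
[6] lift (-19,-21): star map gives -10.3015; window check 0.4 ≤ -10.3015 < 0.8 is false → out

4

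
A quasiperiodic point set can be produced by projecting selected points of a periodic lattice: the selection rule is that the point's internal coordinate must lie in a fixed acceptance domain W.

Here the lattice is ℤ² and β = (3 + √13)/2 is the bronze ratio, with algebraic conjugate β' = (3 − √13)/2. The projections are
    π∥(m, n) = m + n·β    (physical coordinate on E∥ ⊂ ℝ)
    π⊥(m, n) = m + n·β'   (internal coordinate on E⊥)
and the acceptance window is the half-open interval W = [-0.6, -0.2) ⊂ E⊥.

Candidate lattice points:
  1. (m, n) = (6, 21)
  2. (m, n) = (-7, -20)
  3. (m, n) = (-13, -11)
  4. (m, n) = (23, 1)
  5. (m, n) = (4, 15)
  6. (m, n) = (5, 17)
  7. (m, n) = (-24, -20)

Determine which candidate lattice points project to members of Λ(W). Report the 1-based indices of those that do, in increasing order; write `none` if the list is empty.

1, 5

Compute β' = (3−√13)/2 = -0.30278, so π⊥(m,n) = m -0.30278·n.
[1] lift (6,21): star map gives -0.35829; window check -0.6 ≤ -0.35829 < -0.2 is true → IN Λ
[2] lift (-7,-20): star map gives -0.94449; window check -0.6 ≤ -0.94449 < -0.2 is false → out
[3] lift (-13,-11): star map gives -9.66947; window check -0.6 ≤ -9.66947 < -0.2 is false → out
[4] lift (23,1): star map gives 22.69722; window check -0.6 ≤ 22.69722 < -0.2 is false → out
[5] lift (4,15): star map gives -0.54163; window check -0.6 ≤ -0.54163 < -0.2 is true → IN Λ
[6] lift (5,17): star map gives -0.14719; window check -0.6 ≤ -0.14719 < -0.2 is false → out
[7] lift (-24,-20): star map gives -17.94449; window check -0.6 ≤ -17.94449 < -0.2 is false → out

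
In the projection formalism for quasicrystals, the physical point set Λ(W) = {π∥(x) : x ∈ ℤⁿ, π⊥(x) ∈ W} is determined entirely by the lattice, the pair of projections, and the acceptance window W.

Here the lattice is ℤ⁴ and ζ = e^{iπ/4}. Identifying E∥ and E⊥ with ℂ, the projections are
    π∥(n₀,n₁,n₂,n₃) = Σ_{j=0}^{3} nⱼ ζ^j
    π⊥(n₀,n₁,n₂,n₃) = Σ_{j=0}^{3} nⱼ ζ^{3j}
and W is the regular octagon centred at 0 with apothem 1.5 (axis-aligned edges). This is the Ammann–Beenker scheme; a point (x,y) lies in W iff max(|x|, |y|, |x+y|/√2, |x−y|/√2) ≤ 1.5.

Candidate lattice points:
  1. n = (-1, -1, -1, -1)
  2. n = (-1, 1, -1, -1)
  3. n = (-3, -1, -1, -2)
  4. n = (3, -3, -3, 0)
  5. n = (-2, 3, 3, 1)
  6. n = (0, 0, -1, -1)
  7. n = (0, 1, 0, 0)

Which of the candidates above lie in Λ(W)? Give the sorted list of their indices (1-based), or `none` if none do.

With ζ = e^{iπ/4} the internal vectors are ζ^0,ζ^3,ζ^6,ζ^9.
candidate 1: n = (-1, -1, -1, -1) → π⊥ ≈ (-1.00000, -0.41421); max(|x|,|y|,|x±y|/√2) = 1.00000 ≤ 1.5 ⇒ ∈ W
candidate 2: n = (-1, 1, -1, -1) → π⊥ ≈ (-2.41421, +1.00000); max(|x|,|y|,|x±y|/√2) = 2.41421 > 1.5 ⇒ ∉ W
candidate 3: n = (-3, -1, -1, -2) → π⊥ ≈ (-3.70711, -1.12132); max(|x|,|y|,|x±y|/√2) = 3.70711 > 1.5 ⇒ ∉ W
candidate 4: n = (3, -3, -3, 0) → π⊥ ≈ (+5.12132, +0.87868); max(|x|,|y|,|x±y|/√2) = 5.12132 > 1.5 ⇒ ∉ W
candidate 5: n = (-2, 3, 3, 1) → π⊥ ≈ (-3.41421, -0.17157); max(|x|,|y|,|x±y|/√2) = 3.41421 > 1.5 ⇒ ∉ W
candidate 6: n = (0, 0, -1, -1) → π⊥ ≈ (-0.70711, +0.29289); max(|x|,|y|,|x±y|/√2) = 0.70711 ≤ 1.5 ⇒ ∈ W
candidate 7: n = (0, 1, 0, 0) → π⊥ ≈ (-0.70711, +0.70711); max(|x|,|y|,|x±y|/√2) = 1.00000 ≤ 1.5 ⇒ ∈ W

1, 6, 7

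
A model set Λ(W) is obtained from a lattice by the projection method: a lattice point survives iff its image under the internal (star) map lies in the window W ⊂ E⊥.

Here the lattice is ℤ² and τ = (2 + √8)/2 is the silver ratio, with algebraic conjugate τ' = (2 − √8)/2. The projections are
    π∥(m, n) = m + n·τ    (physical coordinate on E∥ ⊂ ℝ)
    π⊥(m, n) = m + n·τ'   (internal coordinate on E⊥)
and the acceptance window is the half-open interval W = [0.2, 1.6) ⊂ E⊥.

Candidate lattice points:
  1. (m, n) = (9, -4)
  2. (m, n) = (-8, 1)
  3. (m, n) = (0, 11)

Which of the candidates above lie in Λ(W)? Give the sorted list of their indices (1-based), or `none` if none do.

Numerically τ ≈ 2.41421 and τ' = −1/τ ≈ -0.41421.
#1 (9,-4): internal coord 9 + (-4)·τ' = +10.65685; +10.65685 ∉ [0.2, 1.6) → out
#2 (-8,1): internal coord -8 + (1)·τ' = -8.41421; -8.41421 ∉ [0.2, 1.6) → out
#3 (0,11): internal coord 0 + (11)·τ' = -4.55635; -4.55635 ∉ [0.2, 1.6) → out

none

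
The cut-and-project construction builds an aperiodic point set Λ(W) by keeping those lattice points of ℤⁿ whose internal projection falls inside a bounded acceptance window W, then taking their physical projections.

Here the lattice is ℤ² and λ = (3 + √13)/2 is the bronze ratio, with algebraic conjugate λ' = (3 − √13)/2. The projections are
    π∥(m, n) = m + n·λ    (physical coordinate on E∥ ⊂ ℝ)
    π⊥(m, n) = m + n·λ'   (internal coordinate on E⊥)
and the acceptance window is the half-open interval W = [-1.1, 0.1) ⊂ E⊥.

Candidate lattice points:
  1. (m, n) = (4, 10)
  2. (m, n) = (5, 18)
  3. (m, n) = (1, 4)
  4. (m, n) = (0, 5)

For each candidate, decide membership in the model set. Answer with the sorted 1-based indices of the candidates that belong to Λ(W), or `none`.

Numerically λ ≈ 3.3028 and λ' = −1/λ ≈ -0.3028.
[1] lift (4,10): star map gives 0.9722; window check -1.1 ≤ 0.9722 < 0.1 is false → out
[2] lift (5,18): star map gives -0.4500; window check -1.1 ≤ -0.4500 < 0.1 is true → IN Λ
[3] lift (1,4): star map gives -0.2111; window check -1.1 ≤ -0.2111 < 0.1 is true → IN Λ
[4] lift (0,5): star map gives -1.5139; window check -1.1 ≤ -1.5139 < 0.1 is false → out

2, 3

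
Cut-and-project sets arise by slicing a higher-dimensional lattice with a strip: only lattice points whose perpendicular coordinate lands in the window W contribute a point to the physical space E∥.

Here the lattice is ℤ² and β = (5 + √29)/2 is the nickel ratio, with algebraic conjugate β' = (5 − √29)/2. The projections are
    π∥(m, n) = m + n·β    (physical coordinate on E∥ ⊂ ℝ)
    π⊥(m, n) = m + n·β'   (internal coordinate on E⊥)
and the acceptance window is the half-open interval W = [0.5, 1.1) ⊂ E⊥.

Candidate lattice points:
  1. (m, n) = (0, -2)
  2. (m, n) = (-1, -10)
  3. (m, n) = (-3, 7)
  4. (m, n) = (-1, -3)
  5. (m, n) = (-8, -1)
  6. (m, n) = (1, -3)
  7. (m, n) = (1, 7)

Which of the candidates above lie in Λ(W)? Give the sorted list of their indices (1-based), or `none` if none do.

Compute β' = (5−√29)/2 = -0.1926, so π⊥(m,n) = m -0.1926·n.
#1 (0,-2): internal coord 0 + (-2)·β' = +0.3852; +0.3852 ∉ [0.5, 1.1) → out
#2 (-1,-10): internal coord -1 + (-10)·β' = +0.9258; +0.9258 ∈ [0.5, 1.1) → IN Λ
#3 (-3,7): internal coord -3 + (7)·β' = -4.3481; -4.3481 ∉ [0.5, 1.1) → out
#4 (-1,-3): internal coord -1 + (-3)·β' = -0.4223; -0.4223 ∉ [0.5, 1.1) → out
#5 (-8,-1): internal coord -8 + (-1)·β' = -7.8074; -7.8074 ∉ [0.5, 1.1) → out
#6 (1,-3): internal coord 1 + (-3)·β' = +1.5777; +1.5777 ∉ [0.5, 1.1) → out
#7 (1,7): internal coord 1 + (7)·β' = -0.3481; -0.3481 ∉ [0.5, 1.1) → out

2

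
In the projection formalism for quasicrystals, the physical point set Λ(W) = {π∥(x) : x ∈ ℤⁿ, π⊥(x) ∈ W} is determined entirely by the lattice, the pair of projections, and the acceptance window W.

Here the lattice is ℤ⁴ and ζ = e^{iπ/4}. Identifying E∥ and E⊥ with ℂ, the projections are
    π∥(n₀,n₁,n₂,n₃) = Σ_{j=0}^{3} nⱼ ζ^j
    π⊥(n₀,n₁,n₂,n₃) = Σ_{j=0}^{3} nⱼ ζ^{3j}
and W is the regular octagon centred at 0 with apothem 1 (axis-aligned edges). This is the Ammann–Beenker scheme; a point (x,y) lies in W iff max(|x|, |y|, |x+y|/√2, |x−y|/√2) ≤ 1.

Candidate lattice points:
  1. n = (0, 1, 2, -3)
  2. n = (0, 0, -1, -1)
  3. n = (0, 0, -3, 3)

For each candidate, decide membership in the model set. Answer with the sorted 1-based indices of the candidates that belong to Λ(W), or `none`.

2

Internal map: ζ^{3j} for j=0..3 gives (1,0), (−√2/2,√2/2), (0,−1), (√2/2,√2/2).
candidate 1: n = (0, 1, 2, -3) → π⊥ ≈ (-2.82843, -3.41421); max(|x|,|y|,|x±y|/√2) = 4.41421 > 1 ⇒ ∉ W
candidate 2: n = (0, 0, -1, -1) → π⊥ ≈ (-0.70711, +0.29289); max(|x|,|y|,|x±y|/√2) = 0.70711 ≤ 1 ⇒ ∈ W
candidate 3: n = (0, 0, -3, 3) → π⊥ ≈ (+2.12132, +5.12132); max(|x|,|y|,|x±y|/√2) = 5.12132 > 1 ⇒ ∉ W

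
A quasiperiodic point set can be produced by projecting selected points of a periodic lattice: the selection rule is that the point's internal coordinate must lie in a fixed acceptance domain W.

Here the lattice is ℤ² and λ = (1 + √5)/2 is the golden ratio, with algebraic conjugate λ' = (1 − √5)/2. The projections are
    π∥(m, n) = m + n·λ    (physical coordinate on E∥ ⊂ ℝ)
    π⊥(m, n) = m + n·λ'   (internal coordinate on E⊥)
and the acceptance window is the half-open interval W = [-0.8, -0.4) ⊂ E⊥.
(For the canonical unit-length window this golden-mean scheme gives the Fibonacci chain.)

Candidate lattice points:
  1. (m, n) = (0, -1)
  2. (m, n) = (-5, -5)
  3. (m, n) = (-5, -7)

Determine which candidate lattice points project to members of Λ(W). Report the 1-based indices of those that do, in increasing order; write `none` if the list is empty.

3

Compute λ' = (1−√5)/2 = -0.61803, so π⊥(m,n) = m -0.61803·n.
candidate 1: (m,n)=(0,-1) → π∥ = 0-1·λ ≈ -1.61803, π⊥ = 0-1·λ' ≈ 0.61803 ∉ [-0.8, -0.4) ⇒ out
candidate 2: (m,n)=(-5,-5) → π∥ = -5-5·λ ≈ -13.09017, π⊥ = -5-5·λ' ≈ -1.90983 ∉ [-0.8, -0.4) ⇒ out
candidate 3: (m,n)=(-5,-7) → π∥ = -5-7·λ ≈ -16.32624, π⊥ = -5-7·λ' ≈ -0.67376 ∈ [-0.8, -0.4) ⇒ IN Λ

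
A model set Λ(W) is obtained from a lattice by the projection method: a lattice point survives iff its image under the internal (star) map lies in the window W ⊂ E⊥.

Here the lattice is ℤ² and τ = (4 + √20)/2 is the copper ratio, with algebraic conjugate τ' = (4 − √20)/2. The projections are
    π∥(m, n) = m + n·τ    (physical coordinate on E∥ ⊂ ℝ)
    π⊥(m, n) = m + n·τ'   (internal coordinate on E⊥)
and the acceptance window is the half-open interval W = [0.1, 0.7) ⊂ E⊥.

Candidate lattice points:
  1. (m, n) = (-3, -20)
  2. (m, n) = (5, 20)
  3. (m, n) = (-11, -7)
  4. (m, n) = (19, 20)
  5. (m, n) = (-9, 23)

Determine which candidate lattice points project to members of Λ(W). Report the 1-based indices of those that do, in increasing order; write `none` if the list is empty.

Compute τ' = (4−√20)/2 = -0.2361, so π⊥(m,n) = m -0.2361·n.
candidate 1: (m,n)=(-3,-20) → π∥ = -3-20·τ ≈ -87.7214, π⊥ = -3-20·τ' ≈ 1.7214 ∉ [0.1, 0.7) ⇒ out
candidate 2: (m,n)=(5,20) → π∥ = 5+20·τ ≈ 89.7214, π⊥ = 5+20·τ' ≈ 0.2786 ∈ [0.1, 0.7) ⇒ IN Λ
candidate 3: (m,n)=(-11,-7) → π∥ = -11-7·τ ≈ -40.6525, π⊥ = -11-7·τ' ≈ -9.3475 ∉ [0.1, 0.7) ⇒ out
candidate 4: (m,n)=(19,20) → π∥ = 19+20·τ ≈ 103.7214, π⊥ = 19+20·τ' ≈ 14.2786 ∉ [0.1, 0.7) ⇒ out
candidate 5: (m,n)=(-9,23) → π∥ = -9+23·τ ≈ 88.4296, π⊥ = -9+23·τ' ≈ -14.4296 ∉ [0.1, 0.7) ⇒ out

2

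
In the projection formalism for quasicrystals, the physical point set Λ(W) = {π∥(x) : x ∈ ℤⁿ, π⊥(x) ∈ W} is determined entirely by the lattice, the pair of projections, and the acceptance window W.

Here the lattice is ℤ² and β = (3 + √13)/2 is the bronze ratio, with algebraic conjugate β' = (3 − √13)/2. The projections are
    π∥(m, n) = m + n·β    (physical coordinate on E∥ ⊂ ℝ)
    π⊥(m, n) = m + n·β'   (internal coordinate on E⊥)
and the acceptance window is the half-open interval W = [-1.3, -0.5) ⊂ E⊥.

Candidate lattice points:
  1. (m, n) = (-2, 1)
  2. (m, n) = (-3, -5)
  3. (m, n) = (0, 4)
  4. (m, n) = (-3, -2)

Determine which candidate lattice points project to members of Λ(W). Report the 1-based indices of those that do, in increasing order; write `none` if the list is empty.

Numerically β ≈ 3.30278 and β' = −1/β ≈ -0.30278.
[1] lift (-2,1): star map gives -2.30278; window check -1.3 ≤ -2.30278 < -0.5 is false → out
[2] lift (-3,-5): star map gives -1.48612; window check -1.3 ≤ -1.48612 < -0.5 is false → out
[3] lift (0,4): star map gives -1.21110; window check -1.3 ≤ -1.21110 < -0.5 is true → IN Λ
[4] lift (-3,-2): star map gives -2.39445; window check -1.3 ≤ -2.39445 < -0.5 is false → out

3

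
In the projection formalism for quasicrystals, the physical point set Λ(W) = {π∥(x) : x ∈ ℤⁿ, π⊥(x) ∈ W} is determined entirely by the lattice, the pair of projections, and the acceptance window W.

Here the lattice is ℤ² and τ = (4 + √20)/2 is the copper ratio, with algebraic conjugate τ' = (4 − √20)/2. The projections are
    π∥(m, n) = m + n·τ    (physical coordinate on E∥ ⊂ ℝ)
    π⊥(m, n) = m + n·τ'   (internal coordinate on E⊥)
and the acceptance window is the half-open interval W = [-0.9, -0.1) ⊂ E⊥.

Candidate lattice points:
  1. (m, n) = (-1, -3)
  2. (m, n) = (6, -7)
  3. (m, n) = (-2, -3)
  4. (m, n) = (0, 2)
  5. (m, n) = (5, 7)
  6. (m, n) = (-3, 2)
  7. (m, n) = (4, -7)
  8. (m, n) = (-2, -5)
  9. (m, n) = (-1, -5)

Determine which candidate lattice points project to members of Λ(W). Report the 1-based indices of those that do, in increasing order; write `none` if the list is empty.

τ' = (4−√20)/2 ≈ -0.2361.
candidate 1: (m,n)=(-1,-3) → π∥ = -1-3·τ ≈ -13.7082, π⊥ = -1-3·τ' ≈ -0.2918 ∈ [-0.9, -0.1) ⇒ IN Λ
candidate 2: (m,n)=(6,-7) → π∥ = 6-7·τ ≈ -23.6525, π⊥ = 6-7·τ' ≈ 7.6525 ∉ [-0.9, -0.1) ⇒ out
candidate 3: (m,n)=(-2,-3) → π∥ = -2-3·τ ≈ -14.7082, π⊥ = -2-3·τ' ≈ -1.2918 ∉ [-0.9, -0.1) ⇒ out
candidate 4: (m,n)=(0,2) → π∥ = 0+2·τ ≈ 8.4721, π⊥ = 0+2·τ' ≈ -0.4721 ∈ [-0.9, -0.1) ⇒ IN Λ
candidate 5: (m,n)=(5,7) → π∥ = 5+7·τ ≈ 34.6525, π⊥ = 5+7·τ' ≈ 3.3475 ∉ [-0.9, -0.1) ⇒ out
candidate 6: (m,n)=(-3,2) → π∥ = -3+2·τ ≈ 5.4721, π⊥ = -3+2·τ' ≈ -3.4721 ∉ [-0.9, -0.1) ⇒ out
candidate 7: (m,n)=(4,-7) → π∥ = 4-7·τ ≈ -25.6525, π⊥ = 4-7·τ' ≈ 5.6525 ∉ [-0.9, -0.1) ⇒ out
candidate 8: (m,n)=(-2,-5) → π∥ = -2-5·τ ≈ -23.1803, π⊥ = -2-5·τ' ≈ -0.8197 ∈ [-0.9, -0.1) ⇒ IN Λ
candidate 9: (m,n)=(-1,-5) → π∥ = -1-5·τ ≈ -22.1803, π⊥ = -1-5·τ' ≈ 0.1803 ∉ [-0.9, -0.1) ⇒ out

1, 4, 8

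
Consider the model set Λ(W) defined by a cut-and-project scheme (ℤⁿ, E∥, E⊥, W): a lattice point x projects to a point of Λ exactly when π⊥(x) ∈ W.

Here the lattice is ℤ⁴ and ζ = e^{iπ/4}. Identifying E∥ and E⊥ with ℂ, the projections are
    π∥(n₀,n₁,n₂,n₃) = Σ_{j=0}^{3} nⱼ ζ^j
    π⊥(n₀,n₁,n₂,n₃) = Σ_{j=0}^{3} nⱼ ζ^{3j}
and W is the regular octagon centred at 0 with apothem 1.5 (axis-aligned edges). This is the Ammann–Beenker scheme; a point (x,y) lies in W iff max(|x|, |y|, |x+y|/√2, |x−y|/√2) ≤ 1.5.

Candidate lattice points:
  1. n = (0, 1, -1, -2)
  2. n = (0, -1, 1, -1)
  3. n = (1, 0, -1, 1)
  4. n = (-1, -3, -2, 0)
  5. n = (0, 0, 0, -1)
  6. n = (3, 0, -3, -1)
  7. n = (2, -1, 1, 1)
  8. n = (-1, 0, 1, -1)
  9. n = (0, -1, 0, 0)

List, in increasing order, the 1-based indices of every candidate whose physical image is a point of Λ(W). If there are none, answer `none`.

Internal map: ζ^{3j} for j=0..3 gives (1,0), (−√2/2,√2/2), (0,−1), (√2/2,√2/2).
#1 (0, 1, -1, -2): internal (-2.12132, 0.29289); octagon support 2.12132 vs apothem 1.5 → ∉ W
#2 (0, -1, 1, -1): internal (0.00000, -2.41421); octagon support 2.41421 vs apothem 1.5 → ∉ W
#3 (1, 0, -1, 1): internal (1.70711, 1.70711); octagon support 2.41421 vs apothem 1.5 → ∉ W
#4 (-1, -3, -2, 0): internal (1.12132, -0.12132); octagon support 1.12132 vs apothem 1.5 → ∈ W
#5 (0, 0, 0, -1): internal (-0.70711, -0.70711); octagon support 1.00000 vs apothem 1.5 → ∈ W
#6 (3, 0, -3, -1): internal (2.29289, 2.29289); octagon support 3.24264 vs apothem 1.5 → ∉ W
#7 (2, -1, 1, 1): internal (3.41421, -1.00000); octagon support 3.41421 vs apothem 1.5 → ∉ W
#8 (-1, 0, 1, -1): internal (-1.70711, -1.70711); octagon support 2.41421 vs apothem 1.5 → ∉ W
#9 (0, -1, 0, 0): internal (0.70711, -0.70711); octagon support 1.00000 vs apothem 1.5 → ∈ W

4, 5, 9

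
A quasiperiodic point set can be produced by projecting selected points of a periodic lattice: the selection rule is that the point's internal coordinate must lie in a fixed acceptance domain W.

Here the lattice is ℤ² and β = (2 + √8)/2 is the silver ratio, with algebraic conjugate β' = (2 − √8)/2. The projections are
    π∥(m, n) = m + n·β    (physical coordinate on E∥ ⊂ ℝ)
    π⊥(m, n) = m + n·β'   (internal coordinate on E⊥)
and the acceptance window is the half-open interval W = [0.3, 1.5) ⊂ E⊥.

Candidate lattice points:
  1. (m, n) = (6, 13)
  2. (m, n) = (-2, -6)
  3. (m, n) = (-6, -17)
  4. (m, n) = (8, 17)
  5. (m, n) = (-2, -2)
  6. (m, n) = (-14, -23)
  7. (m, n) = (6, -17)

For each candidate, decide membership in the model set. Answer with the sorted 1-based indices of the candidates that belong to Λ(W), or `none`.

1, 2, 3, 4

Numerically β ≈ 2.414214 and β' = −1/β ≈ -0.414214.
#1 (6,13): internal coord 6 + (13)·β' = +0.615224; +0.615224 ∈ [0.3, 1.5) → IN Λ
#2 (-2,-6): internal coord -2 + (-6)·β' = +0.485281; +0.485281 ∈ [0.3, 1.5) → IN Λ
#3 (-6,-17): internal coord -6 + (-17)·β' = +1.041631; +1.041631 ∈ [0.3, 1.5) → IN Λ
#4 (8,17): internal coord 8 + (17)·β' = +0.958369; +0.958369 ∈ [0.3, 1.5) → IN Λ
#5 (-2,-2): internal coord -2 + (-2)·β' = -1.171573; -1.171573 ∉ [0.3, 1.5) → out
#6 (-14,-23): internal coord -14 + (-23)·β' = -4.473088; -4.473088 ∉ [0.3, 1.5) → out
#7 (6,-17): internal coord 6 + (-17)·β' = +13.041631; +13.041631 ∉ [0.3, 1.5) → out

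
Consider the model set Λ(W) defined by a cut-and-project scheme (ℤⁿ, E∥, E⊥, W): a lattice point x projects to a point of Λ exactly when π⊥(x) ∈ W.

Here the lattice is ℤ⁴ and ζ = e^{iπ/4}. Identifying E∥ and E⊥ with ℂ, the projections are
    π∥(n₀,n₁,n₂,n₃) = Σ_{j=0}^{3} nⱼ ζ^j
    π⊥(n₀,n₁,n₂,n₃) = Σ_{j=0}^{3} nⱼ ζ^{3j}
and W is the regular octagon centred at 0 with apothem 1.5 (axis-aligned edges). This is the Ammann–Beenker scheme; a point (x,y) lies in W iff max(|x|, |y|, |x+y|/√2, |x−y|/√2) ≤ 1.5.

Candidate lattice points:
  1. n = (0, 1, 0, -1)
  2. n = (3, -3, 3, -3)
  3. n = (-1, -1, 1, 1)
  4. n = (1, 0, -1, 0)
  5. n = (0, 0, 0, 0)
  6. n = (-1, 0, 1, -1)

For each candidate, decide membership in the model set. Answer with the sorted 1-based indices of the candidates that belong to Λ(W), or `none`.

Internal map: ζ^{3j} for j=0..3 gives (1,0), (−√2/2,√2/2), (0,−1), (√2/2,√2/2).
candidate 1: n = (0, 1, 0, -1) → π⊥ ≈ (-1.4142, +0.0000); max(|x|,|y|,|x±y|/√2) = 1.4142 ≤ 1.5 ⇒ ∈ W
candidate 2: n = (3, -3, 3, -3) → π⊥ ≈ (+3.0000, -7.2426); max(|x|,|y|,|x±y|/√2) = 7.2426 > 1.5 ⇒ ∉ W
candidate 3: n = (-1, -1, 1, 1) → π⊥ ≈ (+0.4142, -1.0000); max(|x|,|y|,|x±y|/√2) = 1.0000 ≤ 1.5 ⇒ ∈ W
candidate 4: n = (1, 0, -1, 0) → π⊥ ≈ (+1.0000, +1.0000); max(|x|,|y|,|x±y|/√2) = 1.4142 ≤ 1.5 ⇒ ∈ W
candidate 5: n = (0, 0, 0, 0) → π⊥ ≈ (+0.0000, +0.0000); max(|x|,|y|,|x±y|/√2) = 0.0000 ≤ 1.5 ⇒ ∈ W
candidate 6: n = (-1, 0, 1, -1) → π⊥ ≈ (-1.7071, -1.7071); max(|x|,|y|,|x±y|/√2) = 2.4142 > 1.5 ⇒ ∉ W

1, 3, 4, 5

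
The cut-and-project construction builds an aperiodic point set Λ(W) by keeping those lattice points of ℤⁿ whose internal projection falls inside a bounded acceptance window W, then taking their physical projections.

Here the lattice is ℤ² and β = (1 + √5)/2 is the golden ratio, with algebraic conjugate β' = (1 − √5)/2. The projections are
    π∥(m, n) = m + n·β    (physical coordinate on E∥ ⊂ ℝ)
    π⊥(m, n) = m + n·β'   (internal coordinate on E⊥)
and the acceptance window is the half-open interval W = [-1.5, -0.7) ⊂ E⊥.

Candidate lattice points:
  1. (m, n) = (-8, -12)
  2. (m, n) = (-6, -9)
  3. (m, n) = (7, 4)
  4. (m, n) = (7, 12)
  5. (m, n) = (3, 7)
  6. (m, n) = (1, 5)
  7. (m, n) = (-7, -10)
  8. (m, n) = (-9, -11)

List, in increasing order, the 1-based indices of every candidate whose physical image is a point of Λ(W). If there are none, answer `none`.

5, 7

Compute β' = (1−√5)/2 = -0.618034, so π⊥(m,n) = m -0.618034·n.
[1] lift (-8,-12): star map gives -0.583592; window check -1.5 ≤ -0.583592 < -0.7 is false → out
[2] lift (-6,-9): star map gives -0.437694; window check -1.5 ≤ -0.437694 < -0.7 is false → out
[3] lift (7,4): star map gives 4.527864; window check -1.5 ≤ 4.527864 < -0.7 is false → out
[4] lift (7,12): star map gives -0.416408; window check -1.5 ≤ -0.416408 < -0.7 is false → out
[5] lift (3,7): star map gives -1.326238; window check -1.5 ≤ -1.326238 < -0.7 is true → IN Λ
[6] lift (1,5): star map gives -2.090170; window check -1.5 ≤ -2.090170 < -0.7 is false → out
[7] lift (-7,-10): star map gives -0.819660; window check -1.5 ≤ -0.819660 < -0.7 is true → IN Λ
[8] lift (-9,-11): star map gives -2.201626; window check -1.5 ≤ -2.201626 < -0.7 is false → out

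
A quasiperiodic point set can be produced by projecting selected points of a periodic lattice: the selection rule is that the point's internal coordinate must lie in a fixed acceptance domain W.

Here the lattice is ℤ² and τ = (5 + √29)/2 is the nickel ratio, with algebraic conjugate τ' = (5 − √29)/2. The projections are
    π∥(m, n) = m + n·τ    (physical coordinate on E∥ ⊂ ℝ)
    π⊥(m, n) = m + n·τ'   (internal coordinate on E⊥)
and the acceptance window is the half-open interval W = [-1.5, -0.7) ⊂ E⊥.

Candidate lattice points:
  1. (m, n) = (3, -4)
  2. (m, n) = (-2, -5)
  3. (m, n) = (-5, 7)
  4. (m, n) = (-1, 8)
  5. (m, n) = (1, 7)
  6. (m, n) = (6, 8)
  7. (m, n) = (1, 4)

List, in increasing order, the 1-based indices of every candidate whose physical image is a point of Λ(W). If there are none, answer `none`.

Compute τ' = (5−√29)/2 = -0.192582, so π⊥(m,n) = m -0.192582·n.
#1 (3,-4): internal coord 3 + (-4)·τ' = +3.770330; +3.770330 ∉ [-1.5, -0.7) → out
#2 (-2,-5): internal coord -2 + (-5)·τ' = -1.037088; -1.037088 ∈ [-1.5, -0.7) → IN Λ
#3 (-5,7): internal coord -5 + (7)·τ' = -6.348077; -6.348077 ∉ [-1.5, -0.7) → out
#4 (-1,8): internal coord -1 + (8)·τ' = -2.540659; -2.540659 ∉ [-1.5, -0.7) → out
#5 (1,7): internal coord 1 + (7)·τ' = -0.348077; -0.348077 ∉ [-1.5, -0.7) → out
#6 (6,8): internal coord 6 + (8)·τ' = +4.459341; +4.459341 ∉ [-1.5, -0.7) → out
#7 (1,4): internal coord 1 + (4)·τ' = +0.229670; +0.229670 ∉ [-1.5, -0.7) → out

2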